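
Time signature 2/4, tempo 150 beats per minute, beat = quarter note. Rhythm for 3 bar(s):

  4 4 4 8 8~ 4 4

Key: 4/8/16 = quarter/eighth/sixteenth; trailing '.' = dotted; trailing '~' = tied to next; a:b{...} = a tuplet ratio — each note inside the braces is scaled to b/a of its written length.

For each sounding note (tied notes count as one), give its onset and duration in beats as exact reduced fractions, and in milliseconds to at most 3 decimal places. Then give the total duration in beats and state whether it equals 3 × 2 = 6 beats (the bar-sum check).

1) 0.0ms=0b +400.0ms=1b
2) 400.0ms=1b +400.0ms=1b
3) 800.0ms=2b +400.0ms=1b
4) 1200.0ms=3b +200.0ms=1/2b
5) 1400.0ms=7/2b +600.0ms=3/2b
6) 2000.0ms=5b +400.0ms=1b
Σ=6b of 6 (150bpm 2/4) — PASS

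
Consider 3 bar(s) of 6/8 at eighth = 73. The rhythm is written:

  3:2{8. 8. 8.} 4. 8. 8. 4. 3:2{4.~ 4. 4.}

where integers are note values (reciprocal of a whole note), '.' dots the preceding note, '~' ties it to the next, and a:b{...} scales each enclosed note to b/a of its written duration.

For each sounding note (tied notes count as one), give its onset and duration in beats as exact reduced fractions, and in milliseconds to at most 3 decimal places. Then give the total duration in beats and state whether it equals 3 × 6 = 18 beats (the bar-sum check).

1) 0.0ms=0b +821.918ms=1b
2) 821.918ms=1b +821.918ms=1b
3) 1643.836ms=2b +821.918ms=1b
4) 2465.753ms=3b +2465.753ms=3b
5) 4931.507ms=6b +1232.877ms=3/2b
6) 6164.384ms=15/2b +1232.877ms=3/2b
7) 7397.26ms=9b +2465.753ms=3b
8) 9863.014ms=12b +3287.671ms=4b
9) 13150.685ms=16b +1643.836ms=2b
Σ=18b of 18 (73bpm 6/8) — PASS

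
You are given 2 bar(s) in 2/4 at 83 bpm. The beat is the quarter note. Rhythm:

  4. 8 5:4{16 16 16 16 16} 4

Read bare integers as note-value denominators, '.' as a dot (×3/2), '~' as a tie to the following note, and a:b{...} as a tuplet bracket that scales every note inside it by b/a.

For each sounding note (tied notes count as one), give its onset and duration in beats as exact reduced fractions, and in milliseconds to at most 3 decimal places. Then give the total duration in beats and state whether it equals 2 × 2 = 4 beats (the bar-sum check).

1) 0.0ms=0b +1084.337ms=3/2b
2) 1084.337ms=3/2b +361.446ms=1/2b
3) 1445.783ms=2b +144.578ms=1/5b
4) 1590.361ms=11/5b +144.578ms=1/5b
5) 1734.94ms=12/5b +144.578ms=1/5b
6) 1879.518ms=13/5b +144.578ms=1/5b
7) 2024.096ms=14/5b +144.578ms=1/5b
8) 2168.675ms=3b +722.892ms=1b
Σ=4b of 4 (83bpm 2/4) — PASS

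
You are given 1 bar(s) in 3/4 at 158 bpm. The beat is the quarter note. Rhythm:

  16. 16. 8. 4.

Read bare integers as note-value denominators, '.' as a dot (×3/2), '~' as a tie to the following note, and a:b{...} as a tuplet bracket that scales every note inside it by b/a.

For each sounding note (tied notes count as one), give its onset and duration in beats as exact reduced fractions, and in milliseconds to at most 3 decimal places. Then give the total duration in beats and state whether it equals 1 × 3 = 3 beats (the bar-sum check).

1) 0.0ms=0b +142.405ms=3/8b
2) 142.405ms=3/8b +142.405ms=3/8b
3) 284.81ms=3/4b +284.81ms=3/4b
4) 569.62ms=3/2b +569.62ms=3/2b
Σ=3b of 3 (158bpm 3/4) — PASS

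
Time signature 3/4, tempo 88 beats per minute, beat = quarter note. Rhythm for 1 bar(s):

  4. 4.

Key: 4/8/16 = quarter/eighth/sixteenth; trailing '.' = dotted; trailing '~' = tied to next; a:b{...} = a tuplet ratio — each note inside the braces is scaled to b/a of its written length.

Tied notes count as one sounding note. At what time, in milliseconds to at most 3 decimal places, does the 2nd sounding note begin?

1. 0.0ms @ 0 + 1022.727ms (3/2)
2. 1022.727ms @ 3/2 + 1022.727ms (3/2)

note 2 onset = 3/2b = 1022.727ms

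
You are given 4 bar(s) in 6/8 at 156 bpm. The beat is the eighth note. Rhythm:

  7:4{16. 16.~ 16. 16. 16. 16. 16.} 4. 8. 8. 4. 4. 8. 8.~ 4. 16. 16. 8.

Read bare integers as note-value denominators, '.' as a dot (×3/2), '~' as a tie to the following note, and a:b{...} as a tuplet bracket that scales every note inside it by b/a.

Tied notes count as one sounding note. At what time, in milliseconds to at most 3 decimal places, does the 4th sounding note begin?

1. 0.0ms @ 0 + 164.835ms (3/7)
2. 164.835ms @ 3/7 + 329.67ms (6/7)
3. 494.505ms @ 9/7 + 164.835ms (3/7)
4. 659.341ms @ 12/7 + 164.835ms (3/7)
5. 824.176ms @ 15/7 + 164.835ms (3/7)
6. 989.011ms @ 18/7 + 164.835ms (3/7)
7. 1153.846ms @ 3 + 1153.846ms (3)
8. 2307.692ms @ 6 + 576.923ms (3/2)
9. 2884.615ms @ 15/2 + 576.923ms (3/2)
10. 3461.538ms @ 9 + 1153.846ms (3)
11. 4615.385ms @ 12 + 1153.846ms (3)
12. 5769.231ms @ 15 + 576.923ms (3/2)
13. 6346.154ms @ 33/2 + 1730.769ms (9/2)
14. 8076.923ms @ 21 + 288.462ms (3/4)
15. 8365.385ms @ 87/4 + 288.462ms (3/4)
16. 8653.846ms @ 45/2 + 576.923ms (3/2)

note 4 onset = 12/7b = 659.341ms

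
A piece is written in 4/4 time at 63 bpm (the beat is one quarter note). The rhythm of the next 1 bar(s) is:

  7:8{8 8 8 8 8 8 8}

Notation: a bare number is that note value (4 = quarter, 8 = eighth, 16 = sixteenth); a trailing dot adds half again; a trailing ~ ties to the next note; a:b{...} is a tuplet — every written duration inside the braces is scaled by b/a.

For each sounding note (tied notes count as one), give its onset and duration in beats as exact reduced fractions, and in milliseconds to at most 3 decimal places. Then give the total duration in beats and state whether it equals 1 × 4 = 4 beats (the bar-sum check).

1) 0.0ms=0b +544.218ms=4/7b
2) 544.218ms=4/7b +544.218ms=4/7b
3) 1088.435ms=8/7b +544.218ms=4/7b
4) 1632.653ms=12/7b +544.218ms=4/7b
5) 2176.871ms=16/7b +544.218ms=4/7b
6) 2721.088ms=20/7b +544.218ms=4/7b
7) 3265.306ms=24/7b +544.218ms=4/7b
Σ=4b of 4 (63bpm 4/4) — PASS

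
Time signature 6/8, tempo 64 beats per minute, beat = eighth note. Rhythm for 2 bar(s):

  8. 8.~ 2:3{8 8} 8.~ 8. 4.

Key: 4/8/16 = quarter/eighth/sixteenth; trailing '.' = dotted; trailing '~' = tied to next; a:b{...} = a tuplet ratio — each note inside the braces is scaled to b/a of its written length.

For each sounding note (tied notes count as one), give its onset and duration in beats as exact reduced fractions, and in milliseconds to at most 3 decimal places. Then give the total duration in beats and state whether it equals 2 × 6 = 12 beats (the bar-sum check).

1) 0.0ms=0b +1406.25ms=3/2b
2) 1406.25ms=3/2b +2812.5ms=3b
3) 4218.75ms=9/2b +1406.25ms=3/2b
4) 5625.0ms=6b +2812.5ms=3b
5) 8437.5ms=9b +2812.5ms=3b
Σ=12b of 12 (64bpm 6/8) — PASS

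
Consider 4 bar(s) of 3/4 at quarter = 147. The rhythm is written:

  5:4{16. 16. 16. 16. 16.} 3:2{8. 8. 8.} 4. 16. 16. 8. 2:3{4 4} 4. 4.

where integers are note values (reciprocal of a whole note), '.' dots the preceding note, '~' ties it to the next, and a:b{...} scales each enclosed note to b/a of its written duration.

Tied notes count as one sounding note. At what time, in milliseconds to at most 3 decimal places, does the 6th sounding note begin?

note 6 onset = 3/2b = 612.245ms

1. 0.0ms @ 0 + 122.449ms (3/10)
2. 122.449ms @ 3/10 + 122.449ms (3/10)
3. 244.898ms @ 3/5 + 122.449ms (3/10)
4. 367.347ms @ 9/10 + 122.449ms (3/10)
5. 489.796ms @ 6/5 + 122.449ms (3/10)
6. 612.245ms @ 3/2 + 204.082ms (1/2)
7. 816.327ms @ 2 + 204.082ms (1/2)
8. 1020.408ms @ 5/2 + 204.082ms (1/2)
9. 1224.49ms @ 3 + 612.245ms (3/2)
10. 1836.735ms @ 9/2 + 153.061ms (3/8)
11. 1989.796ms @ 39/8 + 153.061ms (3/8)
12. 2142.857ms @ 21/4 + 306.122ms (3/4)
13. 2448.98ms @ 6 + 612.245ms (3/2)
14. 3061.224ms @ 15/2 + 612.245ms (3/2)
15. 3673.469ms @ 9 + 612.245ms (3/2)
16. 4285.714ms @ 21/2 + 612.245ms (3/2)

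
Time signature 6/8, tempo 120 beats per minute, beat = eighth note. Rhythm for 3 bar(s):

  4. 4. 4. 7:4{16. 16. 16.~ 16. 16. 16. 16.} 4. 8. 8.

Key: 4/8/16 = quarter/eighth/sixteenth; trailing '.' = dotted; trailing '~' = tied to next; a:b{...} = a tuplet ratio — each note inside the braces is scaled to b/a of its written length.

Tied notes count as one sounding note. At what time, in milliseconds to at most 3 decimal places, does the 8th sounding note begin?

note 8 onset = 78/7b = 5571.429ms

1. 0.0ms @ 0 + 1500.0ms (3)
2. 1500.0ms @ 3 + 1500.0ms (3)
3. 3000.0ms @ 6 + 1500.0ms (3)
4. 4500.0ms @ 9 + 214.286ms (3/7)
5. 4714.286ms @ 66/7 + 214.286ms (3/7)
6. 4928.571ms @ 69/7 + 428.571ms (6/7)
7. 5357.143ms @ 75/7 + 214.286ms (3/7)
8. 5571.429ms @ 78/7 + 214.286ms (3/7)
9. 5785.714ms @ 81/7 + 214.286ms (3/7)
10. 6000.0ms @ 12 + 1500.0ms (3)
11. 7500.0ms @ 15 + 750.0ms (3/2)
12. 8250.0ms @ 33/2 + 750.0ms (3/2)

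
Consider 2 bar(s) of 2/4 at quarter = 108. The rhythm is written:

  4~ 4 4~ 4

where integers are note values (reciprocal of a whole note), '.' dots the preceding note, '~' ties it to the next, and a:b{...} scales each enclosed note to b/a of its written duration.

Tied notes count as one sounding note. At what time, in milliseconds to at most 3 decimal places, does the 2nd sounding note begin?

1. 0.0ms @ 0 + 1111.111ms (2)
2. 1111.111ms @ 2 + 1111.111ms (2)

note 2 onset = 2b = 1111.111ms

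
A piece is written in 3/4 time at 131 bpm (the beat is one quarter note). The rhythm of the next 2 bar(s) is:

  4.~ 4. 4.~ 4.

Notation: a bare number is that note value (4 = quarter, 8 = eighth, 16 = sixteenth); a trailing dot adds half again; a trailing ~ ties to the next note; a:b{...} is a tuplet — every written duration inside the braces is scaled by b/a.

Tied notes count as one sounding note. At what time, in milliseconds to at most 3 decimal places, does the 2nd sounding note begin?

note 2 onset = 3b = 1374.046ms

1. 0.0ms @ 0 + 1374.046ms (3)
2. 1374.046ms @ 3 + 1374.046ms (3)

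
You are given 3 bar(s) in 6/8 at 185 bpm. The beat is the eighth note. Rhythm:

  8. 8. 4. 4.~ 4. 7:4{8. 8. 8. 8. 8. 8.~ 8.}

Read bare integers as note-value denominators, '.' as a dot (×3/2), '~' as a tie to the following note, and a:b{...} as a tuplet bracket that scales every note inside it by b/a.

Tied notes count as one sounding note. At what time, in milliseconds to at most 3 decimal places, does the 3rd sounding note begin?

1. 0.0ms @ 0 + 486.486ms (3/2)
2. 486.486ms @ 3/2 + 486.486ms (3/2)
3. 972.973ms @ 3 + 972.973ms (3)
4. 1945.946ms @ 6 + 1945.946ms (6)
5. 3891.892ms @ 12 + 277.992ms (6/7)
6. 4169.884ms @ 90/7 + 277.992ms (6/7)
7. 4447.876ms @ 96/7 + 277.992ms (6/7)
8. 4725.869ms @ 102/7 + 277.992ms (6/7)
9. 5003.861ms @ 108/7 + 277.992ms (6/7)
10. 5281.853ms @ 114/7 + 555.985ms (12/7)

note 3 onset = 3b = 972.973ms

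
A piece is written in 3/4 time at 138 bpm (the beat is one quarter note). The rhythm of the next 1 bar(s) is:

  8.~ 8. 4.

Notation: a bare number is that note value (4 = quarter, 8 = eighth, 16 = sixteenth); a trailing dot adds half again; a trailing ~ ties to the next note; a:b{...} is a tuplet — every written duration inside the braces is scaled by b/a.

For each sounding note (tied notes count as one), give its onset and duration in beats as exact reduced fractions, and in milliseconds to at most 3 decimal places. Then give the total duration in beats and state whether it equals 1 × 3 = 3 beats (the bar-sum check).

1) 0.0ms=0b +652.174ms=3/2b
2) 652.174ms=3/2b +652.174ms=3/2b
Σ=3b of 3 (138bpm 3/4) — PASS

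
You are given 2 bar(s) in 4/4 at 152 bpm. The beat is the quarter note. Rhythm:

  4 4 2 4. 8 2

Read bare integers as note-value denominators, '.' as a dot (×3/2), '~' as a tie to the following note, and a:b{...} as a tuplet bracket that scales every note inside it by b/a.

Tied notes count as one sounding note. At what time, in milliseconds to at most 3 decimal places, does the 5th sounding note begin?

note 5 onset = 11/2b = 2171.053ms

1. 0.0ms @ 0 + 394.737ms (1)
2. 394.737ms @ 1 + 394.737ms (1)
3. 789.474ms @ 2 + 789.474ms (2)
4. 1578.947ms @ 4 + 592.105ms (3/2)
5. 2171.053ms @ 11/2 + 197.368ms (1/2)
6. 2368.421ms @ 6 + 789.474ms (2)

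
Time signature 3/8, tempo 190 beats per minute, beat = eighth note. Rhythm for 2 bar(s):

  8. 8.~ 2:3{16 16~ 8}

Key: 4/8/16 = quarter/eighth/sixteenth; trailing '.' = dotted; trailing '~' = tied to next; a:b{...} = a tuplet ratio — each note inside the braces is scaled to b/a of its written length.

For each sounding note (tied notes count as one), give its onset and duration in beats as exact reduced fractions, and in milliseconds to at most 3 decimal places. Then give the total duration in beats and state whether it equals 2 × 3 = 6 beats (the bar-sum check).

1) 0.0ms=0b +473.684ms=3/2b
2) 473.684ms=3/2b +710.526ms=9/4b
3) 1184.211ms=15/4b +710.526ms=9/4b
Σ=6b of 6 (190bpm 3/8) — PASS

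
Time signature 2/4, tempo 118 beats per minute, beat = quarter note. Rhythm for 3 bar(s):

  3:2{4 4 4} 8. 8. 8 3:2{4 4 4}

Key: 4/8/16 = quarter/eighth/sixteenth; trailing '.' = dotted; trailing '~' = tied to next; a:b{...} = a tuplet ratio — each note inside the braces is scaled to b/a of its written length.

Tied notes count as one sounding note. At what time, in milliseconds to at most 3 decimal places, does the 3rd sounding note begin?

1. 0.0ms @ 0 + 338.983ms (2/3)
2. 338.983ms @ 2/3 + 338.983ms (2/3)
3. 677.966ms @ 4/3 + 338.983ms (2/3)
4. 1016.949ms @ 2 + 381.356ms (3/4)
5. 1398.305ms @ 11/4 + 381.356ms (3/4)
6. 1779.661ms @ 7/2 + 254.237ms (1/2)
7. 2033.898ms @ 4 + 338.983ms (2/3)
8. 2372.881ms @ 14/3 + 338.983ms (2/3)
9. 2711.864ms @ 16/3 + 338.983ms (2/3)

note 3 onset = 4/3b = 677.966ms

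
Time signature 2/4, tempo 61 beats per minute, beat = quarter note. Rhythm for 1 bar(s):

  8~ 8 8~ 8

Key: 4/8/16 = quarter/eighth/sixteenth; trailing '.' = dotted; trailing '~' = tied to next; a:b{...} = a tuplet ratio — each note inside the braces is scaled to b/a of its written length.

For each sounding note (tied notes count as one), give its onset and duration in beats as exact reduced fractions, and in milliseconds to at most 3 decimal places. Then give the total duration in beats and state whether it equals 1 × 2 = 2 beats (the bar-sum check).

1) 0.0ms=0b +983.607ms=1b
2) 983.607ms=1b +983.607ms=1b
Σ=2b of 2 (61bpm 2/4) — PASS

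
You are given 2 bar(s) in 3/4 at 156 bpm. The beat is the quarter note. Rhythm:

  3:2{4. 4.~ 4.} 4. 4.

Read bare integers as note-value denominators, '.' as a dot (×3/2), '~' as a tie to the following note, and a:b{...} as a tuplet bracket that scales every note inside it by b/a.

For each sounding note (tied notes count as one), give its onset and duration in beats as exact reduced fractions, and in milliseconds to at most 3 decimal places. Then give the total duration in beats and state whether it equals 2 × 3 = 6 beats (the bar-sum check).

1) 0.0ms=0b +384.615ms=1b
2) 384.615ms=1b +769.231ms=2b
3) 1153.846ms=3b +576.923ms=3/2b
4) 1730.769ms=9/2b +576.923ms=3/2b
Σ=6b of 6 (156bpm 3/4) — PASS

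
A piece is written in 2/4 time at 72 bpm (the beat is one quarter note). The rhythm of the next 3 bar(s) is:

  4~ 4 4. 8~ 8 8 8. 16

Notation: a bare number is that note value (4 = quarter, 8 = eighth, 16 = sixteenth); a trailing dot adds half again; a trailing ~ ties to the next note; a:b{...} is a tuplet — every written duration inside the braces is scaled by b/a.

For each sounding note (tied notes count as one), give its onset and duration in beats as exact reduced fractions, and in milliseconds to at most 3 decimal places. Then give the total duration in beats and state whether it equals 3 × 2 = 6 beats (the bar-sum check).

1) 0.0ms=0b +1666.667ms=2b
2) 1666.667ms=2b +1250.0ms=3/2b
3) 2916.667ms=7/2b +833.333ms=1b
4) 3750.0ms=9/2b +416.667ms=1/2b
5) 4166.667ms=5b +625.0ms=3/4b
6) 4791.667ms=23/4b +208.333ms=1/4b
Σ=6b of 6 (72bpm 2/4) — PASS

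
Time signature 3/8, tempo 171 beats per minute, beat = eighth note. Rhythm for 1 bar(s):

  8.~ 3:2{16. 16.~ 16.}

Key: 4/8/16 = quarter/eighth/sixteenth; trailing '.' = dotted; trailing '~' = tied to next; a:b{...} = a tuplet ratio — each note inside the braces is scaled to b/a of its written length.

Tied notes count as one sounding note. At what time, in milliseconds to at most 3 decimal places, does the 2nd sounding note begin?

1. 0.0ms @ 0 + 701.754ms (2)
2. 701.754ms @ 2 + 350.877ms (1)

note 2 onset = 2b = 701.754ms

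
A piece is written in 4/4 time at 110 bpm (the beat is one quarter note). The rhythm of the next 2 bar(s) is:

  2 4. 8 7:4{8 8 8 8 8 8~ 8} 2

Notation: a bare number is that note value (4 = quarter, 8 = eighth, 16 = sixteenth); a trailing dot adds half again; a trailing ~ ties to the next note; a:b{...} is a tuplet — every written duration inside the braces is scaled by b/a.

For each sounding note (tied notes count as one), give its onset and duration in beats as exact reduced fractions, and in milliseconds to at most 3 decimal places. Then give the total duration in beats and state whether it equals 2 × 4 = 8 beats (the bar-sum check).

1) 0.0ms=0b +1090.909ms=2b
2) 1090.909ms=2b +818.182ms=3/2b
3) 1909.091ms=7/2b +272.727ms=1/2b
4) 2181.818ms=4b +155.844ms=2/7b
5) 2337.662ms=30/7b +155.844ms=2/7b
6) 2493.506ms=32/7b +155.844ms=2/7b
7) 2649.351ms=34/7b +155.844ms=2/7b
8) 2805.195ms=36/7b +155.844ms=2/7b
9) 2961.039ms=38/7b +311.688ms=4/7b
10) 3272.727ms=6b +1090.909ms=2b
Σ=8b of 8 (110bpm 4/4) — PASS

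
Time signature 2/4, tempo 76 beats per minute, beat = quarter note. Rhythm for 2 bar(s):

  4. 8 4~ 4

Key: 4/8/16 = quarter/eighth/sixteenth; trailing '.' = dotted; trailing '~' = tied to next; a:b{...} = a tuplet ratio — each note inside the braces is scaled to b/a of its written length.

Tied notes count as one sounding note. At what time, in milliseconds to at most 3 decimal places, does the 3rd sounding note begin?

1. 0.0ms @ 0 + 1184.211ms (3/2)
2. 1184.211ms @ 3/2 + 394.737ms (1/2)
3. 1578.947ms @ 2 + 1578.947ms (2)

note 3 onset = 2b = 1578.947ms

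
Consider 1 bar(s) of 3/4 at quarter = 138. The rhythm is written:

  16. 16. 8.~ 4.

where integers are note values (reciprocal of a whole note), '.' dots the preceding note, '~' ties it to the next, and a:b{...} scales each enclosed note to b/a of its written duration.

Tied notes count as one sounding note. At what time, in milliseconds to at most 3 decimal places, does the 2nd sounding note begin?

note 2 onset = 3/8b = 163.043ms

1. 0.0ms @ 0 + 163.043ms (3/8)
2. 163.043ms @ 3/8 + 163.043ms (3/8)
3. 326.087ms @ 3/4 + 978.261ms (9/4)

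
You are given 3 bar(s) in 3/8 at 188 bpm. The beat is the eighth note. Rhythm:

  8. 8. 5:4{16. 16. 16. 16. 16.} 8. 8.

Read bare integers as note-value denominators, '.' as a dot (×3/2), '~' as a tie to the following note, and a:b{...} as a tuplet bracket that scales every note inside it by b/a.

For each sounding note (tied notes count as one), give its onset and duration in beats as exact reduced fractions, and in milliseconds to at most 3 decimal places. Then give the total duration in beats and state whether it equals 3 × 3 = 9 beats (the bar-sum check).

1) 0.0ms=0b +478.723ms=3/2b
2) 478.723ms=3/2b +478.723ms=3/2b
3) 957.447ms=3b +191.489ms=3/5b
4) 1148.936ms=18/5b +191.489ms=3/5b
5) 1340.426ms=21/5b +191.489ms=3/5b
6) 1531.915ms=24/5b +191.489ms=3/5b
7) 1723.404ms=27/5b +191.489ms=3/5b
8) 1914.894ms=6b +478.723ms=3/2b
9) 2393.617ms=15/2b +478.723ms=3/2b
Σ=9b of 9 (188bpm 3/8) — PASS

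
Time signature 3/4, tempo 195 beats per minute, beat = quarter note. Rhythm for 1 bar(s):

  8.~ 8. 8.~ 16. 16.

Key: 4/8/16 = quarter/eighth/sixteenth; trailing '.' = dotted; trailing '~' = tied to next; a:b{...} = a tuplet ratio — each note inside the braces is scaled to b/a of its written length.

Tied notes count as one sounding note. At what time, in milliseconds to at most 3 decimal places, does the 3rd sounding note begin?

1. 0.0ms @ 0 + 461.538ms (3/2)
2. 461.538ms @ 3/2 + 346.154ms (9/8)
3. 807.692ms @ 21/8 + 115.385ms (3/8)

note 3 onset = 21/8b = 807.692ms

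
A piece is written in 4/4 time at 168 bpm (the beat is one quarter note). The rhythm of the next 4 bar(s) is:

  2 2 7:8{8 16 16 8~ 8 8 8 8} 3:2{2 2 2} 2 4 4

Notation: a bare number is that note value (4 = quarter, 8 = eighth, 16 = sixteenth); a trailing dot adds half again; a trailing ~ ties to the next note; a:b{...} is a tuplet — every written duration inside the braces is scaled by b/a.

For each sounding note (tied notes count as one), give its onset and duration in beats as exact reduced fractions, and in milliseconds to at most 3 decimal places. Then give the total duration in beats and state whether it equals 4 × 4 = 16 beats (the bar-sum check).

1) 0.0ms=0b +714.286ms=2b
2) 714.286ms=2b +714.286ms=2b
3) 1428.571ms=4b +204.082ms=4/7b
4) 1632.653ms=32/7b +102.041ms=2/7b
5) 1734.694ms=34/7b +102.041ms=2/7b
6) 1836.735ms=36/7b +408.163ms=8/7b
7) 2244.898ms=44/7b +204.082ms=4/7b
8) 2448.98ms=48/7b +204.082ms=4/7b
9) 2653.061ms=52/7b +204.082ms=4/7b
10) 2857.143ms=8b +476.19ms=4/3b
11) 3333.333ms=28/3b +476.19ms=4/3b
12) 3809.524ms=32/3b +476.19ms=4/3b
13) 4285.714ms=12b +714.286ms=2b
14) 5000.0ms=14b +357.143ms=1b
15) 5357.143ms=15b +357.143ms=1b
Σ=16b of 16 (168bpm 4/4) — PASS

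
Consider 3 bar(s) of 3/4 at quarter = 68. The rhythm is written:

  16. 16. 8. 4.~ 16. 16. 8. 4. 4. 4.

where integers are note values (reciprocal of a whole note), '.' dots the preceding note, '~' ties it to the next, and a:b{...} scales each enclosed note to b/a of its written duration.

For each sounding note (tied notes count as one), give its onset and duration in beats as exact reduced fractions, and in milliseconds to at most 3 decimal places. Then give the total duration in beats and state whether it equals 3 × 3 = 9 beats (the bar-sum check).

1) 0.0ms=0b +330.882ms=3/8b
2) 330.882ms=3/8b +330.882ms=3/8b
3) 661.765ms=3/4b +661.765ms=3/4b
4) 1323.529ms=3/2b +1654.412ms=15/8b
5) 2977.941ms=27/8b +330.882ms=3/8b
6) 3308.824ms=15/4b +661.765ms=3/4b
7) 3970.588ms=9/2b +1323.529ms=3/2b
8) 5294.118ms=6b +1323.529ms=3/2b
9) 6617.647ms=15/2b +1323.529ms=3/2b
Σ=9b of 9 (68bpm 3/4) — PASS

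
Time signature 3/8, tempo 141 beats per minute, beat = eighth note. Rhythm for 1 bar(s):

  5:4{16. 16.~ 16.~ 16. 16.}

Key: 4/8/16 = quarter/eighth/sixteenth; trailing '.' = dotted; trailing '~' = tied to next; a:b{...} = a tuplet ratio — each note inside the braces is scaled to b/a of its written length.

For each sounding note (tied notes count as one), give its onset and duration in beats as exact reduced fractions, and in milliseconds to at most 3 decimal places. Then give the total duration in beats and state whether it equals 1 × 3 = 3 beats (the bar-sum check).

1) 0.0ms=0b +255.319ms=3/5b
2) 255.319ms=3/5b +765.957ms=9/5b
3) 1021.277ms=12/5b +255.319ms=3/5b
Σ=3b of 3 (141bpm 3/8) — PASS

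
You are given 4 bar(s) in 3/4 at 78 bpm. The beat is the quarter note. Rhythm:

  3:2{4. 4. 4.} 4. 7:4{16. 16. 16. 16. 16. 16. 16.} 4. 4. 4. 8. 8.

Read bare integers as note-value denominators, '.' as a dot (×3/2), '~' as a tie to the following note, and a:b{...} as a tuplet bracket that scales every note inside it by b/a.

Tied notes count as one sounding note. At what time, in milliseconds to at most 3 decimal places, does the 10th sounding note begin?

note 10 onset = 39/7b = 4285.714ms

1. 0.0ms @ 0 + 769.231ms (1)
2. 769.231ms @ 1 + 769.231ms (1)
3. 1538.462ms @ 2 + 769.231ms (1)
4. 2307.692ms @ 3 + 1153.846ms (3/2)
5. 3461.538ms @ 9/2 + 164.835ms (3/14)
6. 3626.374ms @ 33/7 + 164.835ms (3/14)
7. 3791.209ms @ 69/14 + 164.835ms (3/14)
8. 3956.044ms @ 36/7 + 164.835ms (3/14)
9. 4120.879ms @ 75/14 + 164.835ms (3/14)
10. 4285.714ms @ 39/7 + 164.835ms (3/14)
11. 4450.549ms @ 81/14 + 164.835ms (3/14)
12. 4615.385ms @ 6 + 1153.846ms (3/2)
13. 5769.231ms @ 15/2 + 1153.846ms (3/2)
14. 6923.077ms @ 9 + 1153.846ms (3/2)
15. 8076.923ms @ 21/2 + 576.923ms (3/4)
16. 8653.846ms @ 45/4 + 576.923ms (3/4)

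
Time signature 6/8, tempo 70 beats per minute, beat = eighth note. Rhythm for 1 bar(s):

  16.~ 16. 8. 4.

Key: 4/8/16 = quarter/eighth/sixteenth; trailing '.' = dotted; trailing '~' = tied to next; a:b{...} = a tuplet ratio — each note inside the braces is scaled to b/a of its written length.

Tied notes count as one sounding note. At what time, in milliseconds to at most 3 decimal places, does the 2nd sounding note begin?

note 2 onset = 3/2b = 1285.714ms

1. 0.0ms @ 0 + 1285.714ms (3/2)
2. 1285.714ms @ 3/2 + 1285.714ms (3/2)
3. 2571.429ms @ 3 + 2571.429ms (3)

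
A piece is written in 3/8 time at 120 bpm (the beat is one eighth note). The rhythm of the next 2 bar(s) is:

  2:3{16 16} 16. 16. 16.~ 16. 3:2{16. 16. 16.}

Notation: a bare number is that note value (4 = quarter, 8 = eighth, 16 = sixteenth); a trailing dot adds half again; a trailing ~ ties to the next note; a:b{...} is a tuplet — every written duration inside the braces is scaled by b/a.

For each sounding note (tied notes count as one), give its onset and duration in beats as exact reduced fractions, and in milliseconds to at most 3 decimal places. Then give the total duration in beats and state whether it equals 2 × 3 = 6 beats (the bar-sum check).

1) 0.0ms=0b +375.0ms=3/4b
2) 375.0ms=3/4b +375.0ms=3/4b
3) 750.0ms=3/2b +375.0ms=3/4b
4) 1125.0ms=9/4b +375.0ms=3/4b
5) 1500.0ms=3b +750.0ms=3/2b
6) 2250.0ms=9/2b +250.0ms=1/2b
7) 2500.0ms=5b +250.0ms=1/2b
8) 2750.0ms=11/2b +250.0ms=1/2b
Σ=6b of 6 (120bpm 3/8) — PASS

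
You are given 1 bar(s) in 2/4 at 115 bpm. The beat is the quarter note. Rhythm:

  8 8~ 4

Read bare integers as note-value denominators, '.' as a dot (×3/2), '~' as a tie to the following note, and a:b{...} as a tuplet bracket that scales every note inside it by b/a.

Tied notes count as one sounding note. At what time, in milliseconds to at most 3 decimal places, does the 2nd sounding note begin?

note 2 onset = 1/2b = 260.87ms

1. 0.0ms @ 0 + 260.87ms (1/2)
2. 260.87ms @ 1/2 + 782.609ms (3/2)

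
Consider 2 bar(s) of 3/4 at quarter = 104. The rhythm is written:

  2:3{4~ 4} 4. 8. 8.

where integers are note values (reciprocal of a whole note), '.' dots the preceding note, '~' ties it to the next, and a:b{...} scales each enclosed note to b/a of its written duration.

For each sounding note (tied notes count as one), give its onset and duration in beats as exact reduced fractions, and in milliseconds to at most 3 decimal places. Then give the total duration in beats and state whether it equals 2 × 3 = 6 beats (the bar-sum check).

1) 0.0ms=0b +1730.769ms=3b
2) 1730.769ms=3b +865.385ms=3/2b
3) 2596.154ms=9/2b +432.692ms=3/4b
4) 3028.846ms=21/4b +432.692ms=3/4b
Σ=6b of 6 (104bpm 3/4) — PASS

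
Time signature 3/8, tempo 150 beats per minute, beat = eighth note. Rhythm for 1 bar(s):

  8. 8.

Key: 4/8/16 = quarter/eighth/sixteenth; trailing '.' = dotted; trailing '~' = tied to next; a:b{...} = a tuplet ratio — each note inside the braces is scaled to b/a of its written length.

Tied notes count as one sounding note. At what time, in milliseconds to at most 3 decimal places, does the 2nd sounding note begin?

1. 0.0ms @ 0 + 600.0ms (3/2)
2. 600.0ms @ 3/2 + 600.0ms (3/2)

note 2 onset = 3/2b = 600.0ms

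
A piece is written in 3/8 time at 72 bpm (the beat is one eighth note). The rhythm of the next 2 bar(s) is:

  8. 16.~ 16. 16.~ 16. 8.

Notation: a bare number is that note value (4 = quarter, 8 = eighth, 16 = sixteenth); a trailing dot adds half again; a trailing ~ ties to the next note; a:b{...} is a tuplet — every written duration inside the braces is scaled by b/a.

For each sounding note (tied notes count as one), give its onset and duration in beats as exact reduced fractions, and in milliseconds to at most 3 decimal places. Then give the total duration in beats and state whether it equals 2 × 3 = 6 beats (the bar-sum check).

1) 0.0ms=0b +1250.0ms=3/2b
2) 1250.0ms=3/2b +1250.0ms=3/2b
3) 2500.0ms=3b +1250.0ms=3/2b
4) 3750.0ms=9/2b +1250.0ms=3/2b
Σ=6b of 6 (72bpm 3/8) — PASS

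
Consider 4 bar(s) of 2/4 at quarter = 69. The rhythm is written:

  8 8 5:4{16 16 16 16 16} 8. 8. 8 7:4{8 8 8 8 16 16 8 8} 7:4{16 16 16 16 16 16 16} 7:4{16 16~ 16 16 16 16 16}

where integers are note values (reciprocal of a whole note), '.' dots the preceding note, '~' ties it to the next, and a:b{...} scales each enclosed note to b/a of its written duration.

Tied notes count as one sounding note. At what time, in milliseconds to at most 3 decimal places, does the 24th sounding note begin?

1. 0.0ms @ 0 + 434.783ms (1/2)
2. 434.783ms @ 1/2 + 434.783ms (1/2)
3. 869.565ms @ 1 + 173.913ms (1/5)
4. 1043.478ms @ 6/5 + 173.913ms (1/5)
5. 1217.391ms @ 7/5 + 173.913ms (1/5)
6. 1391.304ms @ 8/5 + 173.913ms (1/5)
7. 1565.217ms @ 9/5 + 173.913ms (1/5)
8. 1739.13ms @ 2 + 652.174ms (3/4)
9. 2391.304ms @ 11/4 + 652.174ms (3/4)
10. 3043.478ms @ 7/2 + 434.783ms (1/2)
11. 3478.261ms @ 4 + 248.447ms (2/7)
12. 3726.708ms @ 30/7 + 248.447ms (2/7)
13. 3975.155ms @ 32/7 + 248.447ms (2/7)
14. 4223.602ms @ 34/7 + 248.447ms (2/7)
15. 4472.05ms @ 36/7 + 124.224ms (1/7)
16. 4596.273ms @ 37/7 + 124.224ms (1/7)
17. 4720.497ms @ 38/7 + 248.447ms (2/7)
18. 4968.944ms @ 40/7 + 248.447ms (2/7)
19. 5217.391ms @ 6 + 124.224ms (1/7)
20. 5341.615ms @ 43/7 + 124.224ms (1/7)
21. 5465.839ms @ 44/7 + 124.224ms (1/7)
22. 5590.062ms @ 45/7 + 124.224ms (1/7)
23. 5714.286ms @ 46/7 + 124.224ms (1/7)
24. 5838.509ms @ 47/7 + 124.224ms (1/7)
25. 5962.733ms @ 48/7 + 124.224ms (1/7)
26. 6086.957ms @ 7 + 124.224ms (1/7)
27. 6211.18ms @ 50/7 + 248.447ms (2/7)
28. 6459.627ms @ 52/7 + 124.224ms (1/7)
29. 6583.851ms @ 53/7 + 124.224ms (1/7)
30. 6708.075ms @ 54/7 + 124.224ms (1/7)
31. 6832.298ms @ 55/7 + 124.224ms (1/7)

note 24 onset = 47/7b = 5838.509ms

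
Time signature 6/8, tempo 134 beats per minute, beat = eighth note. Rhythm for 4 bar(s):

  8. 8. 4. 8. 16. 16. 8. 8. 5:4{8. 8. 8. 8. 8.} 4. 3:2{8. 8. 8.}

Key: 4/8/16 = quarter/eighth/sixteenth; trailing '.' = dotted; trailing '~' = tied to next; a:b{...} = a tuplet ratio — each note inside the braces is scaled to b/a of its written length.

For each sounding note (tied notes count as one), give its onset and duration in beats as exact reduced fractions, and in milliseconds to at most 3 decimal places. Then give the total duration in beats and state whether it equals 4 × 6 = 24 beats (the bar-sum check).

1) 0.0ms=0b +671.642ms=3/2b
2) 671.642ms=3/2b +671.642ms=3/2b
3) 1343.284ms=3b +1343.284ms=3b
4) 2686.567ms=6b +671.642ms=3/2b
5) 3358.209ms=15/2b +335.821ms=3/4b
6) 3694.03ms=33/4b +335.821ms=3/4b
7) 4029.851ms=9b +671.642ms=3/2b
8) 4701.493ms=21/2b +671.642ms=3/2b
9) 5373.134ms=12b +537.313ms=6/5b
10) 5910.448ms=66/5b +537.313ms=6/5b
11) 6447.761ms=72/5b +537.313ms=6/5b
12) 6985.075ms=78/5b +537.313ms=6/5b
13) 7522.388ms=84/5b +537.313ms=6/5b
14) 8059.701ms=18b +1343.284ms=3b
15) 9402.985ms=21b +447.761ms=1b
16) 9850.746ms=22b +447.761ms=1b
17) 10298.507ms=23b +447.761ms=1b
Σ=24b of 24 (134bpm 6/8) — PASS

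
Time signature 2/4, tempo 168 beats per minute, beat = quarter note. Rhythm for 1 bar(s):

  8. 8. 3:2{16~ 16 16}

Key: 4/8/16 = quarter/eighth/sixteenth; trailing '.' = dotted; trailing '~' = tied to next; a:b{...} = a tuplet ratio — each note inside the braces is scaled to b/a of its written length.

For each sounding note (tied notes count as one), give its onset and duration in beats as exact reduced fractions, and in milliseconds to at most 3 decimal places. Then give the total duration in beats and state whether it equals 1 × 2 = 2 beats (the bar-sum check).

1) 0.0ms=0b +267.857ms=3/4b
2) 267.857ms=3/4b +267.857ms=3/4b
3) 535.714ms=3/2b +119.048ms=1/3b
4) 654.762ms=11/6b +59.524ms=1/6b
Σ=2b of 2 (168bpm 2/4) — PASS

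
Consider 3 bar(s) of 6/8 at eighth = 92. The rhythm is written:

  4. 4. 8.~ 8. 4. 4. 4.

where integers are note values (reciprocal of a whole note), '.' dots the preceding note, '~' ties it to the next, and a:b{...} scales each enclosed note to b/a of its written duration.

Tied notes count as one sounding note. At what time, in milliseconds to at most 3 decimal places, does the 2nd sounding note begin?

1. 0.0ms @ 0 + 1956.522ms (3)
2. 1956.522ms @ 3 + 1956.522ms (3)
3. 3913.043ms @ 6 + 1956.522ms (3)
4. 5869.565ms @ 9 + 1956.522ms (3)
5. 7826.087ms @ 12 + 1956.522ms (3)
6. 9782.609ms @ 15 + 1956.522ms (3)

note 2 onset = 3b = 1956.522ms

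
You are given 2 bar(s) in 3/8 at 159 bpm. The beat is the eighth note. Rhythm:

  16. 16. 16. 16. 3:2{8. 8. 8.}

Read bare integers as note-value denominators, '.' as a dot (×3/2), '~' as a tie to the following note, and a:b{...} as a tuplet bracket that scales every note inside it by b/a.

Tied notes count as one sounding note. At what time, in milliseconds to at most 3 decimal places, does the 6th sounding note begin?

note 6 onset = 4b = 1509.434ms

1. 0.0ms @ 0 + 283.019ms (3/4)
2. 283.019ms @ 3/4 + 283.019ms (3/4)
3. 566.038ms @ 3/2 + 283.019ms (3/4)
4. 849.057ms @ 9/4 + 283.019ms (3/4)
5. 1132.075ms @ 3 + 377.358ms (1)
6. 1509.434ms @ 4 + 377.358ms (1)
7. 1886.792ms @ 5 + 377.358ms (1)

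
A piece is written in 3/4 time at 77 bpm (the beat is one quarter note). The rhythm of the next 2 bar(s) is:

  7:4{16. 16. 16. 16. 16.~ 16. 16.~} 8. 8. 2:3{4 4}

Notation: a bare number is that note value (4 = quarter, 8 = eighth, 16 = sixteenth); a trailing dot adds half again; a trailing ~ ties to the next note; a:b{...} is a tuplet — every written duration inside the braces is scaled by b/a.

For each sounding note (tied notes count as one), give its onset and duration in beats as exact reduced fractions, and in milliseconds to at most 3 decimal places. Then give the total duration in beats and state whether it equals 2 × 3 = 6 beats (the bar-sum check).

1) 0.0ms=0b +166.976ms=3/14b
2) 166.976ms=3/14b +166.976ms=3/14b
3) 333.952ms=3/7b +166.976ms=3/14b
4) 500.928ms=9/14b +166.976ms=3/14b
5) 667.904ms=6/7b +333.952ms=3/7b
6) 1001.855ms=9/7b +751.391ms=27/28b
7) 1753.247ms=9/4b +584.416ms=3/4b
8) 2337.662ms=3b +1168.831ms=3/2b
9) 3506.494ms=9/2b +1168.831ms=3/2b
Σ=6b of 6 (77bpm 3/4) — PASS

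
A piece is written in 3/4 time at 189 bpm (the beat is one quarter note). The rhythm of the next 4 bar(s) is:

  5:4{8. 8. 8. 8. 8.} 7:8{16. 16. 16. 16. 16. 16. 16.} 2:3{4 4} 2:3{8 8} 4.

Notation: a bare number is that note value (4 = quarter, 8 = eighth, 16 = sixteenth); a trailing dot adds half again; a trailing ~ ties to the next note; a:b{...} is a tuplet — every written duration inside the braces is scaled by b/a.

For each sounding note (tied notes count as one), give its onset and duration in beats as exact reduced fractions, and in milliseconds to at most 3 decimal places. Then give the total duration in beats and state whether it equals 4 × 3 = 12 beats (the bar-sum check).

1) 0.0ms=0b +190.476ms=3/5b
2) 190.476ms=3/5b +190.476ms=3/5b
3) 380.952ms=6/5b +190.476ms=3/5b
4) 571.429ms=9/5b +190.476ms=3/5b
5) 761.905ms=12/5b +190.476ms=3/5b
6) 952.381ms=3b +136.054ms=3/7b
7) 1088.435ms=24/7b +136.054ms=3/7b
8) 1224.49ms=27/7b +136.054ms=3/7b
9) 1360.544ms=30/7b +136.054ms=3/7b
10) 1496.599ms=33/7b +136.054ms=3/7b
11) 1632.653ms=36/7b +136.054ms=3/7b
12) 1768.707ms=39/7b +136.054ms=3/7b
13) 1904.762ms=6b +476.19ms=3/2b
14) 2380.952ms=15/2b +476.19ms=3/2b
15) 2857.143ms=9b +238.095ms=3/4b
16) 3095.238ms=39/4b +238.095ms=3/4b
17) 3333.333ms=21/2b +476.19ms=3/2b
Σ=12b of 12 (189bpm 3/4) — PASS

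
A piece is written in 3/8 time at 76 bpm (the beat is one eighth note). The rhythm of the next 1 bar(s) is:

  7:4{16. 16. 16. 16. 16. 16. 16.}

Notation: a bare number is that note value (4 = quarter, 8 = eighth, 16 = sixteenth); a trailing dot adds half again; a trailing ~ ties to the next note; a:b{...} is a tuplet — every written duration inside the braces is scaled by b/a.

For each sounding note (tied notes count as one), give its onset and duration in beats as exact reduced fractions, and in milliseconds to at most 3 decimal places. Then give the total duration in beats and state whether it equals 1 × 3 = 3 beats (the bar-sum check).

1) 0.0ms=0b +338.346ms=3/7b
2) 338.346ms=3/7b +338.346ms=3/7b
3) 676.692ms=6/7b +338.346ms=3/7b
4) 1015.038ms=9/7b +338.346ms=3/7b
5) 1353.383ms=12/7b +338.346ms=3/7b
6) 1691.729ms=15/7b +338.346ms=3/7b
7) 2030.075ms=18/7b +338.346ms=3/7b
Σ=3b of 3 (76bpm 3/8) — PASS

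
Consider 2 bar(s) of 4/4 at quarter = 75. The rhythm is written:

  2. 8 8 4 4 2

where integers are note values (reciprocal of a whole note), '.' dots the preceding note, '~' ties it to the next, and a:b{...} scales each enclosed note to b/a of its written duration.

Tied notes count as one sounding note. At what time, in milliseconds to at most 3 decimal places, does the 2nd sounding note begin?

note 2 onset = 3b = 2400.0ms

1. 0.0ms @ 0 + 2400.0ms (3)
2. 2400.0ms @ 3 + 400.0ms (1/2)
3. 2800.0ms @ 7/2 + 400.0ms (1/2)
4. 3200.0ms @ 4 + 800.0ms (1)
5. 4000.0ms @ 5 + 800.0ms (1)
6. 4800.0ms @ 6 + 1600.0ms (2)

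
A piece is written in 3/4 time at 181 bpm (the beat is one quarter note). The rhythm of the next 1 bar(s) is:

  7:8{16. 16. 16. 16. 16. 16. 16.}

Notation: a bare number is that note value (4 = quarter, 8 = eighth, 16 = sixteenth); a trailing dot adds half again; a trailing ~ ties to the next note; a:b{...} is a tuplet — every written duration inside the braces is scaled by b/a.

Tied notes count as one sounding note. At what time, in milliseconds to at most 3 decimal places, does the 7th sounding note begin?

1. 0.0ms @ 0 + 142.068ms (3/7)
2. 142.068ms @ 3/7 + 142.068ms (3/7)
3. 284.136ms @ 6/7 + 142.068ms (3/7)
4. 426.204ms @ 9/7 + 142.068ms (3/7)
5. 568.272ms @ 12/7 + 142.068ms (3/7)
6. 710.339ms @ 15/7 + 142.068ms (3/7)
7. 852.407ms @ 18/7 + 142.068ms (3/7)

note 7 onset = 18/7b = 852.407ms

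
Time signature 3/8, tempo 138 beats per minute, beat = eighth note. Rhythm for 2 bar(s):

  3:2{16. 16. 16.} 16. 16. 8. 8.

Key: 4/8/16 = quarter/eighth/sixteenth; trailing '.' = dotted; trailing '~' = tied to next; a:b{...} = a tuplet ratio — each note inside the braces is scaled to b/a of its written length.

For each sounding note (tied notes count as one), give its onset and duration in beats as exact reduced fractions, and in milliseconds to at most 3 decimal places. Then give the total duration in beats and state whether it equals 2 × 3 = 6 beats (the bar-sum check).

1) 0.0ms=0b +217.391ms=1/2b
2) 217.391ms=1/2b +217.391ms=1/2b
3) 434.783ms=1b +217.391ms=1/2b
4) 652.174ms=3/2b +326.087ms=3/4b
5) 978.261ms=9/4b +326.087ms=3/4b
6) 1304.348ms=3b +652.174ms=3/2b
7) 1956.522ms=9/2b +652.174ms=3/2b
Σ=6b of 6 (138bpm 3/8) — PASS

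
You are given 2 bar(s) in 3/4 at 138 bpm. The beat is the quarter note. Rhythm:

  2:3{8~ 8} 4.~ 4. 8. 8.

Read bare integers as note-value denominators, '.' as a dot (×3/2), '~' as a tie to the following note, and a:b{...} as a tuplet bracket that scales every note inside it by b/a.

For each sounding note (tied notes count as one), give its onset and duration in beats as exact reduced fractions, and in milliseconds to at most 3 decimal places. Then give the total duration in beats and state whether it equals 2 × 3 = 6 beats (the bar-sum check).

1) 0.0ms=0b +652.174ms=3/2b
2) 652.174ms=3/2b +1304.348ms=3b
3) 1956.522ms=9/2b +326.087ms=3/4b
4) 2282.609ms=21/4b +326.087ms=3/4b
Σ=6b of 6 (138bpm 3/4) — PASS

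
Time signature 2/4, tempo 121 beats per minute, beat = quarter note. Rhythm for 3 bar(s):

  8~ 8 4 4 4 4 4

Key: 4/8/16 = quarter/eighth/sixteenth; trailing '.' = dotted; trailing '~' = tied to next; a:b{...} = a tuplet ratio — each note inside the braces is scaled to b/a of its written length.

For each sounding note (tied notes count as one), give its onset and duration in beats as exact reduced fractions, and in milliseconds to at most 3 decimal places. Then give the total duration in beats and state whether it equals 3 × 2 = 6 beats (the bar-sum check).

1) 0.0ms=0b +495.868ms=1b
2) 495.868ms=1b +495.868ms=1b
3) 991.736ms=2b +495.868ms=1b
4) 1487.603ms=3b +495.868ms=1b
5) 1983.471ms=4b +495.868ms=1b
6) 2479.339ms=5b +495.868ms=1b
Σ=6b of 6 (121bpm 2/4) — PASS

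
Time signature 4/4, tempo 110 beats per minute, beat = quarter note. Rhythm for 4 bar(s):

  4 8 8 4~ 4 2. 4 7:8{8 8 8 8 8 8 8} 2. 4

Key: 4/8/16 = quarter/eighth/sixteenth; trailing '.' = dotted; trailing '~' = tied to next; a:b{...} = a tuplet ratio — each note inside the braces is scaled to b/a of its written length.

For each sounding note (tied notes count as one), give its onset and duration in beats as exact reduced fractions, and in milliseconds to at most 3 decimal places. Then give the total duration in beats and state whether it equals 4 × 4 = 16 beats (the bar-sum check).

1) 0.0ms=0b +545.455ms=1b
2) 545.455ms=1b +272.727ms=1/2b
3) 818.182ms=3/2b +272.727ms=1/2b
4) 1090.909ms=2b +1090.909ms=2b
5) 2181.818ms=4b +1636.364ms=3b
6) 3818.182ms=7b +545.455ms=1b
7) 4363.636ms=8b +311.688ms=4/7b
8) 4675.325ms=60/7b +311.688ms=4/7b
9) 4987.013ms=64/7b +311.688ms=4/7b
10) 5298.701ms=68/7b +311.688ms=4/7b
11) 5610.39ms=72/7b +311.688ms=4/7b
12) 5922.078ms=76/7b +311.688ms=4/7b
13) 6233.766ms=80/7b +311.688ms=4/7b
14) 6545.455ms=12b +1636.364ms=3b
15) 8181.818ms=15b +545.455ms=1b
Σ=16b of 16 (110bpm 4/4) — PASS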